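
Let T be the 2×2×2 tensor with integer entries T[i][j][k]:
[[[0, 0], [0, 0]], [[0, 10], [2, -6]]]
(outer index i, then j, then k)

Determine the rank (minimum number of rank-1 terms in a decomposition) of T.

2

Lower bound: the mode-3 unfolding of T (rows indexed by k, columns by (i,j) = (0,0), (0,1), (1,0), (1,1)) is [[0, 0, 0, 2], [0, 0, 10, -6]].
There the 2×2 minor on rows k ∈ {0, 1}, columns (i,j) ∈ {(1,0), (1,1)} is det [[0, 2], [10, -6]] = -20 ≠ 0, so this unfolding has rank ≥ 2; CP rank is at least every unfolding rank, so rank(T) ≥ 2. (This is only a lower bound: in general the CP rank may exceed every unfolding rank, so we still need to exhibit 2 rank-1 terms summing to T.)
Upper bound — finding two terms. Every mode-1 slice of T is a multiple of one matrix: T[i,:,:] = a[i]·M with a = [0, 1] and M = [[0, 10], [2, -6]] (rows indexed by j, columns by k). So it suffices to write M as a sum of two rank-1 matrices.
Splitting M by its rows (j = 0, 1), M = [1, 0][0, 10]ᵀ + [0, 1][2, -6]ᵀ.
Hence T = [0, 1] ⊗ [1, 0] ⊗ [0, 10] + [0, 1] ⊗ [0, 1] ⊗ [2, -6], so rank(T) ≤ 2.
These bounds meet, so rank(T) = 2.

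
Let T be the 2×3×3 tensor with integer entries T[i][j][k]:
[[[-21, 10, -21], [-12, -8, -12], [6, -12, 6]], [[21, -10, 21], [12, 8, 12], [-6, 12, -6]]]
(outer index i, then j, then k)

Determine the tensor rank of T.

Lower bound: the mode-3 unfolding of T (rows indexed by k, columns by (i,j) = (0,0), (0,1), (0,2), (1,0), (1,1), (1,2)) is [[-21, -12, 6, 21, 12, -6], [10, -8, -12, -10, 8, 12], [-21, -12, 6, 21, 12, -6]].
There the 2×2 minor on rows k ∈ {0, 1}, columns (i,j) ∈ {(0,0), (0,1)} is det [[-21, -12], [10, -8]] = 288 ≠ 0, so this unfolding has rank ≥ 2; CP rank is at least every unfolding rank, so rank(T) ≥ 2. (This is only a lower bound: in general the CP rank may exceed every unfolding rank, so we still need to exhibit 2 rank-1 terms summing to T.)
Upper bound — finding two terms. Every mode-1 slice of T is a multiple of one matrix: T[i,:,:] = a[i]·M with a = (1, -1) and M = [[-21, 10, -21], [-12, -8, -12], [6, -12, 6]] (rows indexed by j, columns by k). So it suffices to write M as a sum of two rank-1 matrices.
The columns of M satisfy (column 0) = (column 2), so splitting by columns, M = (10, -8, -12)(0, 1, 0)ᵀ + (-21, -12, 6)(1, 0, 1)ᵀ.
Hence T = (1, -1) ⊗ (10, -8, -12) ⊗ (0, 1, 0) + (1, -1) ⊗ (-21, -12, 6) ⊗ (1, 0, 1), so rank(T) ≤ 2.
These bounds meet, so rank(T) = 2.

2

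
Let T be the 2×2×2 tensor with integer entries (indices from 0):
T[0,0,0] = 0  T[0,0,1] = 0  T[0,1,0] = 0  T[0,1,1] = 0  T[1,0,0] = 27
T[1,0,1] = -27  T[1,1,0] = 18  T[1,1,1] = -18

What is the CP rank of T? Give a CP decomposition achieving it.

rank(T) = 1

Lower bound: T ≠ 0 (e.g. T[1,0,0] = 27), so rank(T) ≥ 1.
Upper bound: if T = a ⊗ b ⊗ c then every fibre of T is a multiple of the corresponding factor, so read the factors off the fibres through the nonzero entry T[1,0,0] = 27.
The mode-1 fibre T[:,0,0] = [0, 27] gives a = [0, 1] (primitive direction); the mode-2 fibre T[1,:,0] = [27, 18] gives b = [3, 2]; then c[k] = T[1,0,k] / (a[1]·b[0]) = [27, -27] / 3 = [9, -9].
Expanding [0, 1] ⊗ [3, 2] ⊗ [9, -9] reproduces all 8 entries of T, so T = [0, 1] ⊗ [3, 2] ⊗ [9, -9] and rank(T) ≤ 1.
These bounds meet, so rank(T) = 1.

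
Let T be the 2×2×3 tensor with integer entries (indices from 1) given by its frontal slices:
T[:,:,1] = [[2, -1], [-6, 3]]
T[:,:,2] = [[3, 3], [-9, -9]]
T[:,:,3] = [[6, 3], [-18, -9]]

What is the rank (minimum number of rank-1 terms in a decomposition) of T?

2

Lower bound: the mode-2 unfolding of T (rows indexed by j, columns by (i,k) = (1,1), (1,2), (1,3), (2,1), (2,2), (2,3)) is [[2, 3, 6, -6, -9, -18], [-1, 3, 3, 3, -9, -9]].
There the 2×2 minor on rows j ∈ {1, 2}, columns (i,k) ∈ {(1,1), (1,2)} is det [[2, 3], [-1, 3]] = 9 ≠ 0, so this unfolding has rank ≥ 2; CP rank is at least every unfolding rank, so rank(T) ≥ 2. (Unfolding ranks only ever bound the CP rank from below — rank(T) can be strictly larger than all of them — so the matching upper bound has to come from an explicit 2-term decomposition.)
Upper bound — finding two terms. Every mode-1 slice of T is a multiple of one matrix: T[i,:,:] = a[i]·M with a = (1, -3) and M = [[2, 3, 6], [-1, 3, 3]] (rows indexed by j, columns by k). So it suffices to write M as a sum of two rank-1 matrices.
Splitting M by its rows (j = 1, 2), M = (1, 0)(2, 3, 6)ᵀ + (0, 1)(-1, 3, 3)ᵀ.
Hence T = (1, -3) ⊗ (1, 0) ⊗ (2, 3, 6) + (1, -3) ⊗ (0, 1) ⊗ (-1, 3, 3), so rank(T) ≤ 2.
These bounds meet, so rank(T) = 2.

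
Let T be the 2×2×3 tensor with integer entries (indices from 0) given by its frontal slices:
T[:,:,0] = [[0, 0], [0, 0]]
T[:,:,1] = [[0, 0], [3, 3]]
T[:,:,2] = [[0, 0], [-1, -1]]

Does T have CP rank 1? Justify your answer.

Yes

If T = a ⊗ b ⊗ c then every fibre of T is a multiple of the corresponding factor, so read the factors off the fibres through the nonzero entry T[1,0,1] = 3.
The mode-1 fibre T[:,0,1] = [0, 3] gives a = (0, 1) (primitive direction); the mode-2 fibre T[1,:,1] = [3, 3] gives b = (1, 1); then c[k] = T[1,0,k] / (a[1]·b[0]) = [0, 3, -1] / 1 = (0, 3, -1).
Expanding (0, 1) ⊗ (1, 1) ⊗ (0, 3, -1) reproduces all 12 entries of T, so T = (0, 1) ⊗ (1, 1) ⊗ (0, 3, -1) and rank(T) ≤ 1.
Equivalently every frontal slice T[:,:,k] is c[k] times the rank-1 matrix (0, 1) ⊗ (1, 1). So T has rank 1 (it is nonzero).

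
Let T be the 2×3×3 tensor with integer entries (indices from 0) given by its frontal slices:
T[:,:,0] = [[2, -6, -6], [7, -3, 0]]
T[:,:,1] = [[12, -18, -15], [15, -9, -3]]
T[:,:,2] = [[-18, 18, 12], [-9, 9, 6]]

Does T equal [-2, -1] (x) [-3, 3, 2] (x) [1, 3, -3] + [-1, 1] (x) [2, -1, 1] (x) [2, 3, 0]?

No

Reconstruct entry (0,1,0) from the claimed factors: Σₗ aₗ[0]bₗ[1]cₗ[0] = (-2)·(3)·(1) + (-1)·(-1)·(2) = -4, but T[0,1,0] = -6. The claim is false.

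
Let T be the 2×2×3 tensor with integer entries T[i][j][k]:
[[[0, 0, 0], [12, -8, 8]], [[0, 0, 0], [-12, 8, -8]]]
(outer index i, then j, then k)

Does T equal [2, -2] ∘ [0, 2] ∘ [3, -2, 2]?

Reconstruct entrywise from the claimed factors. For example, T[1,1,2] = -8 and Σₗ aₗ[1]bₗ[1]cₗ[2] = (-2)·(2)·(2) = -8; checking all 12 entries, every one matches. The claim holds.

Yes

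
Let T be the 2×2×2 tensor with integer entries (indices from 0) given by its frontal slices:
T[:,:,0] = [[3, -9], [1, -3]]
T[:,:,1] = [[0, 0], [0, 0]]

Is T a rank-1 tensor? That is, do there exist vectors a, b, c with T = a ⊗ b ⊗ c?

The mode-1 fibre T[:,0,0] = [3, 1] gives a = [3, 1] (primitive direction); the mode-2 fibre T[0,:,0] = [3, -9] gives b = [1, -3]; then c[k] = T[0,0,k] / (a[0]·b[0]) = [3, 0] / 3 = [1, 0].
Expanding [3, 1] ⊗ [1, -3] ⊗ [1, 0] reproduces all 8 entries of T, so T = [3, 1] ⊗ [1, -3] ⊗ [1, 0] and rank(T) ≤ 1.
Equivalently every frontal slice T[:,:,k] is c[k] times the rank-1 matrix [3, 1] ⊗ [1, -3]. So T has rank 1 (it is nonzero).

Yes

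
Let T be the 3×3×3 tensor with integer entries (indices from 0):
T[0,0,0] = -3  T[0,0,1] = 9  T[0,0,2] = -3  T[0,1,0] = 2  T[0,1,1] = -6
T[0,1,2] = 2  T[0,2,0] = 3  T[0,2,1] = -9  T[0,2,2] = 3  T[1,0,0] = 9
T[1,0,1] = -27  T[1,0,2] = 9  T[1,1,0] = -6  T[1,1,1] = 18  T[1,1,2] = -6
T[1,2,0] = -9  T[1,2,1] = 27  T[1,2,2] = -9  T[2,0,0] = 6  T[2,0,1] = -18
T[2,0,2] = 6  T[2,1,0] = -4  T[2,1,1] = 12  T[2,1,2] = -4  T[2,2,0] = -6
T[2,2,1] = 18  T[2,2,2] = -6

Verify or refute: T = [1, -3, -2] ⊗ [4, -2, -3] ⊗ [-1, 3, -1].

Reconstruct entry (0,0,0) from the claimed factors: Σₗ aₗ[0]bₗ[0]cₗ[0] = (1)·(4)·(-1) = -4, but T[0,0,0] = -3. The claim is false.

No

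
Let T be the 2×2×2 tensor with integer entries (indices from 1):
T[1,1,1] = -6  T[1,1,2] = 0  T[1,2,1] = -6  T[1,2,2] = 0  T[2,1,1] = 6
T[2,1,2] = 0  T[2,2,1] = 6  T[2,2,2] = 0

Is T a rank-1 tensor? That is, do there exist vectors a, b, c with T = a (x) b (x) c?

If T = a (x) b (x) c then every fibre of T is a multiple of the corresponding factor, so read the factors off the fibres through the nonzero entry T[1,1,1] = -6.
The mode-1 fibre T[:,1,1] = [-6, 6] gives a = (1, -1) (primitive direction); the mode-2 fibre T[1,:,1] = [-6, -6] gives b = (1, 1); then c[k] = T[1,1,k] / (a[1]·b[1]) = [-6, 0] / 1 = (-6, 0).
Expanding (1, -1) (x) (1, 1) (x) (-6, 0) reproduces all 8 entries of T, so T = (1, -1) (x) (1, 1) (x) (-6, 0) and rank(T) ≤ 1.
Equivalently every frontal slice T[:,:,k] is c[k] times the rank-1 matrix (1, -1) (x) (1, 1). So T has rank 1 (it is nonzero).

Yes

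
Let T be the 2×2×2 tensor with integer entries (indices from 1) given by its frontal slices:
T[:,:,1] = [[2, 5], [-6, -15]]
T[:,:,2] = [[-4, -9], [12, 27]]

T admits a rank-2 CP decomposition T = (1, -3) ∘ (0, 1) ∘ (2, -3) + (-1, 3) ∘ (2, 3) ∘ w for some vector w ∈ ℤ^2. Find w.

w = (-1, 2)

Subtract the known terms from T to get the rank-1 residual R = (-1, 3) ∘ (2, 3) ∘ w, so R[i,j,k] = a[i]·b[j]·w[k]. Pick indices with nonzero a[1]·b[1] = (-1)·(2) = -2. Only the fibre through (1,1,·) is needed: R[1,1,:] = T[1,1,:] − Σₗ aₗ[1]bₗ[1]cₗ = [2, -4] − (1)·(0)·(2, -3) = [2, -4]. Then w[k] = R[1,1,k] / -2 for each k, giving w = [2, -4] / -2 = (-1, 2).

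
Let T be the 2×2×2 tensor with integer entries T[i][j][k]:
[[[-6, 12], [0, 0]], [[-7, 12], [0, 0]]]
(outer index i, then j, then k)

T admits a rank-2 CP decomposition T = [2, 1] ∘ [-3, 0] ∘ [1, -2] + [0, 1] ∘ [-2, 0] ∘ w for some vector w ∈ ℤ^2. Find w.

Subtract the known terms from T to get the rank-1 residual R = [0, 1] ∘ [-2, 0] ∘ w, so R[i,j,k] = a[i]·b[j]·w[k]. Pick indices with nonzero a[1]·b[0] = (1)·(-2) = -2. Only the fibre through (1,0,·) is needed: R[1,0,:] = T[1,0,:] − Σₗ aₗ[1]bₗ[0]cₗ = [-7, 12] − (1)·(-3)·[1, -2] = [-4, 6]. Then w[k] = R[1,0,k] / -2 for each k, giving w = [-4, 6] / -2 = [2, -3].

w = [2, -3]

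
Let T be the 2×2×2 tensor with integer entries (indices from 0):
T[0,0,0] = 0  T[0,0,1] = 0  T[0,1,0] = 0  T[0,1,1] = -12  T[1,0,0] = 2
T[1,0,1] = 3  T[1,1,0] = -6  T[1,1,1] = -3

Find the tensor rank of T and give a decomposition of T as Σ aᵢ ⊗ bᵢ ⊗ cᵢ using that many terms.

rank(T) = 2

Lower bound: the mode-2 unfolding of T (rows indexed by j, columns by (i,k) = (0,0), (0,1), (1,0), (1,1)) is [[0, 0, 2, 3], [0, -12, -6, -3]].
There the 2×2 minor on rows j ∈ {0, 1}, columns (i,k) ∈ {(0,1), (1,0)} is det [[0, 2], [-12, -6]] = 24 ≠ 0, so this unfolding has rank ≥ 2; CP rank is at least every unfolding rank, so rank(T) ≥ 2. (This is only a lower bound: in general the CP rank may exceed every unfolding rank, so we still need to exhibit 2 rank-1 terms summing to T.)
Upper bound — finding two terms. Write S_k = T[:,:,k] for the frontal slices: S₀ = [[0, 0], [2, -6]], S₁ = [[0, -12], [3, -3]].
If T = a₁ ⊗ b₁ ⊗ c₁ + a₂ ⊗ b₂ ⊗ c₂ then each S_k = c₁[k]·a₁b₁ᵀ + c₂[k]·a₂b₂ᵀ. S₀ and S₁ are linearly independent, so a₁b₁ᵀ and a₂b₂ᵀ must span the same plane of matrices: they are the rank-1 matrices of the form x·S₀ + y·S₁.
det(x·S₀ + y·S₁) is 24·xy + 36·y² = 12·(2·x + 3·y)(y), vanishing at (x:y) = (3:-2) and (1:0).
M₁ = 3·S₀ − 2·S₁ = [[0, 24], [0, -12]] = 12·(2, -1)(0, 1)ᵀ and M₂ = S₀ = [[0, 0], [2, -6]] = 2·(0, 1)(1, -3)ᵀ, so take a₁ = (2, -1), b₁ = (0, 1), a₂ = (0, 1), b₂ = (1, -3).
Each slice is an integer combination of E₁ = a₁b₁ᵀ and E₂ = a₂b₂ᵀ: S₀ = 2·E₂, S₁ = −6·E₁ + 3·E₂; reading off coefficients, c₁ = (0, -6) and c₂ = (2, 3).
Hence T = (2, -1) ⊗ (0, 1) ⊗ (0, -6) + (0, 1) ⊗ (1, -3) ⊗ (2, 3), so rank(T) ≤ 2.
These bounds meet, so rank(T) = 2.
Check entry T[1,0,0] = 2: (-1)·(0)·(0) + (1)·(1)·(2) = 2.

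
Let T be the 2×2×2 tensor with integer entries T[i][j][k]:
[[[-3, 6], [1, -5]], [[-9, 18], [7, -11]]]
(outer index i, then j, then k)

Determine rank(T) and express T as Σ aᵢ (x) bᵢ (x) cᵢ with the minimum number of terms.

Lower bound: the mode-1 unfolding of T (rows indexed by i, columns by (j,k) = (0,0), (0,1), (1,0), (1,1)) is [[-3, 6, 1, -5], [-9, 18, 7, -11]].
There the 2×2 minor on rows i ∈ {0, 1}, columns (j,k) ∈ {(0,0), (1,0)} is det [[-3, 1], [-9, 7]] = -12 ≠ 0, so this unfolding has rank ≥ 2; CP rank is at least every unfolding rank, so rank(T) ≥ 2. (Unfolding ranks only ever bound the CP rank from below — rank(T) can be strictly larger than all of them — so the matching upper bound has to come from an explicit 2-term decomposition.)
Upper bound — finding two terms. Write S_k = T[:,:,k] for the frontal slices: S₀ = [[-3, 1], [-9, 7]], S₁ = [[6, -5], [18, -11]].
If T = a₁ (x) b₁ (x) c₁ + a₂ (x) b₂ (x) c₂ then each S_k = c₁[k]·a₁b₁ᵀ + c₂[k]·a₂b₂ᵀ. S₀ and S₁ are linearly independent, so a₁b₁ᵀ and a₂b₂ᵀ must span the same plane of matrices: they are the rank-1 matrices of the form x·S₀ + y·S₁.
det(x·S₀ + y·S₁) is −12·x² + 12·xy + 24·y² = (-12)·(x − 2·y)(x + y), vanishing at (x:y) = (2:1) and (1:-1).
M₁ = 2·S₀ + S₁ = [[0, -3], [0, 3]] = (-3)·[1, -1][0, 1]ᵀ and M₂ = S₀ − S₁ = [[-9, 6], [-27, 18]] = (-3)·[1, 3][3, -2]ᵀ, so take a₁ = [1, -1], b₁ = [0, 1], a₂ = [1, 3], b₂ = [3, -2].
Each slice is an integer combination of E₁ = a₁b₁ᵀ and E₂ = a₂b₂ᵀ: S₀ = −E₁ − E₂, S₁ = −E₁ + 2·E₂; reading off coefficients, c₁ = [-1, -1] and c₂ = [-1, 2].
Hence T = [1, -1] (x) [0, 1] (x) [-1, -1] + [1, 3] (x) [3, -2] (x) [-1, 2], so rank(T) ≤ 2.
These bounds meet, so rank(T) = 2.

rank(T) = 2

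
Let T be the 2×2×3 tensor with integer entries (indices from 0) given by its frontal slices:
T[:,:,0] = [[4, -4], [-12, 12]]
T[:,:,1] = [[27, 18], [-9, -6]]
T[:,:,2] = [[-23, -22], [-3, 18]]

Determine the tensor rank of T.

2

Lower bound: in the mode-3 unfolding of T (rows indexed by k, columns by (i,j)) the 2×2 minor on rows k ∈ {0, 1}, columns (i,j) ∈ {(0,0), (0,1)} is det [[4, -4], [27, 18]] = 180 ≠ 0, so that unfolding has rank ≥ 2 and hence rank(T) ≥ 2 (CP rank is at least every unfolding rank, though it can be larger).
Upper bound: with S_k = T[:,:,k], the two rank-1 terms a₁b₁ᵀ, a₂b₂ᵀ are the rank-1 members of the pencil x·S₀ + y·S₁.
det(x·S₀ + y·S₁) is 480·xy = 480·(y)(x), vanishing at (x:y) = (1:0) and (0:1).
M₁ = S₀ = [[4, -4], [-12, 12]] = 4·[1, -3][1, -1]ᵀ and M₂ = S₁ = [[27, 18], [-9, -6]] = 3·[3, -1][3, 2]ᵀ, so take a₁ = [1, -3], b₁ = [1, -1], a₂ = [3, -1], b₂ = [3, 2].
Each slice is an integer combination of E₁ = a₁b₁ᵀ and E₂ = a₂b₂ᵀ: S₀ = 4·E₁, S₁ = 3·E₂, S₂ = 4·E₁ − 3·E₂; reading off coefficients, c₁ = [4, 0, 4] and c₂ = [0, 3, -3].
Hence T = [1, -3] (x) [1, -1] (x) [4, 0, 4] + [3, -1] (x) [3, 2] (x) [0, 3, -3], so rank(T) ≤ 2.
These bounds meet, so rank(T) = 2.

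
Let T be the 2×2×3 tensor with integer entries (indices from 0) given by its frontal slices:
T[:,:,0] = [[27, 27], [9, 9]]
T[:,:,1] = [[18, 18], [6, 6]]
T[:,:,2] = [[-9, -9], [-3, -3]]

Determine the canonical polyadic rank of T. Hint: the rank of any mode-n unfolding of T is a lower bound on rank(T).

1

Lower bound: T ≠ 0 (e.g. T[0,0,0] = 27), so rank(T) ≥ 1.
Upper bound: the mode-1 fibre T[:,0,0] = [27, 9] gives a = [3, 1] (primitive direction); the mode-2 fibre T[0,:,0] = [27, 27] gives b = [1, 1]; then c[k] = T[0,0,k] / (a[0]·b[0]) = [27, 18, -9] / 3 = [9, 6, -3].
Expanding [3, 1] ⊗ [1, 1] ⊗ [9, 6, -3] reproduces all 12 entries of T, so T = [3, 1] ⊗ [1, 1] ⊗ [9, 6, -3] and rank(T) ≤ 1.
These bounds meet, so rank(T) = 1.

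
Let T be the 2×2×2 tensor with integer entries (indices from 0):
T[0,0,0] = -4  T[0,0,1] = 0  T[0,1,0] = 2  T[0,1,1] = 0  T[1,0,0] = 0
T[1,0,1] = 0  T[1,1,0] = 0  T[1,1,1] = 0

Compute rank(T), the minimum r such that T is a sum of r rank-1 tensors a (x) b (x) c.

Lower bound: T ≠ 0 (e.g. T[0,0,0] = -4), so rank(T) ≥ 1.
Upper bound: if T = a (x) b (x) c then every fibre of T is a multiple of the corresponding factor, so read the factors off the fibres through the nonzero entry T[0,0,0] = -4.
The mode-1 fibre T[:,0,0] = [-4, 0] gives a = [1, 0] (primitive direction); the mode-2 fibre T[0,:,0] = [-4, 2] gives b = [2, -1]; then c[k] = T[0,0,k] / (a[0]·b[0]) = [-4, 0] / 2 = [-2, 0].
Expanding [1, 0] (x) [2, -1] (x) [-2, 0] reproduces all 8 entries of T, so T = [1, 0] (x) [2, -1] (x) [-2, 0] and rank(T) ≤ 1.
These bounds meet, so rank(T) = 1.

1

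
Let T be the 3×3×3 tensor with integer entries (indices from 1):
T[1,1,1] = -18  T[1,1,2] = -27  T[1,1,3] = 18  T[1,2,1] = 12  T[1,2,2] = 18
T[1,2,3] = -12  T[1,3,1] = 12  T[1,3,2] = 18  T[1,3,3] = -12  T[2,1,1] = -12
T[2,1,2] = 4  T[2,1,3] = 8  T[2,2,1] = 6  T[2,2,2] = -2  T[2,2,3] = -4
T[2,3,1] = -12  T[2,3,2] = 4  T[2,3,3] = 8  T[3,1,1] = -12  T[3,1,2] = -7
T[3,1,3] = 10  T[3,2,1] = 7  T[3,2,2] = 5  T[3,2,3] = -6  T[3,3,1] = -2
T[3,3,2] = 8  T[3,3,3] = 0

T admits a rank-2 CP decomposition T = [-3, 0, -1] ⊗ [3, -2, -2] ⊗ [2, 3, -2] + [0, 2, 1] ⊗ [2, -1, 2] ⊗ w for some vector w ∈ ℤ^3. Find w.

w = [-3, 1, 2]

Subtract the known terms from T to get the rank-1 residual R = [0, 2, 1] ⊗ [2, -1, 2] ⊗ w, so R[i,j,k] = a[i]·b[j]·w[k]. Pick indices with nonzero a[2]·b[1] = (2)·(2) = 4. Only the fibre through (2,1,·) is needed: R[2,1,:] = T[2,1,:] − Σₗ aₗ[2]bₗ[1]cₗ = [-12, 4, 8] − (0)·(3)·[2, 3, -2] = [-12, 4, 8]. Then w[k] = R[2,1,k] / 4 for each k, giving w = [-12, 4, 8] / 4 = [-3, 1, 2].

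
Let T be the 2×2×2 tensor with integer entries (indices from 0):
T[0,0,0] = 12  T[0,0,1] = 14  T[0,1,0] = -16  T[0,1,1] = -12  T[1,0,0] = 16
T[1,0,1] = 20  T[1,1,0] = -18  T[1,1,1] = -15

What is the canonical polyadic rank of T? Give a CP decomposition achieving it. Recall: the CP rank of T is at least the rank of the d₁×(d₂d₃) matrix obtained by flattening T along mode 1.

rank(T) = 2

Lower bound: the mode-3 unfolding of T (rows indexed by k, columns by (i,j) = (0,0), (0,1), (1,0), (1,1)) is [[12, -16, 16, -18], [14, -12, 20, -15]].
There the 2×2 minor on rows k ∈ {0, 1}, columns (i,j) ∈ {(0,0), (0,1)} is det [[12, -16], [14, -12]] = 80 ≠ 0, so this unfolding has rank ≥ 2; CP rank is at least every unfolding rank, so rank(T) ≥ 2. (Unfolding ranks only ever bound the CP rank from below — rank(T) can be strictly larger than all of them — so the matching upper bound has to come from an explicit 2-term decomposition.)
Upper bound — finding two terms. Write S_k = T[:,:,k] for the frontal slices: S₀ = [[12, -16], [16, -18]], S₁ = [[14, -12], [20, -15]].
If T = a₁ ⊗ b₁ ⊗ c₁ + a₂ ⊗ b₂ ⊗ c₂ then each S_k = c₁[k]·a₁b₁ᵀ + c₂[k]·a₂b₂ᵀ. S₀ and S₁ are linearly independent, so a₁b₁ᵀ and a₂b₂ᵀ must span the same plane of matrices: they are the rank-1 matrices of the form x·S₀ + y·S₁.
det(x·S₀ + y·S₁) is 40·x² + 80·xy + 30·y² = 10·(2·x + 3·y)(2·x + y), vanishing at (x:y) = (3:-2) and (1:-2).
M₁ = 3·S₀ − 2·S₁ = [[8, -24], [8, -24]] = 8·[1, 1][1, -3]ᵀ and M₂ = S₀ − 2·S₁ = [[-16, 8], [-24, 12]] = (-4)·[2, 3][2, -1]ᵀ, so take a₁ = [1, 1], b₁ = [1, -3], a₂ = [2, 3], b₂ = [2, -1].
Each slice is an integer combination of E₁ = a₁b₁ᵀ and E₂ = a₂b₂ᵀ: S₀ = 4·E₁ + 2·E₂, S₁ = 2·E₁ + 3·E₂; reading off coefficients, c₁ = [4, 2] and c₂ = [2, 3].
Hence T = [1, 1] ⊗ [1, -3] ⊗ [4, 2] + [2, 3] ⊗ [2, -1] ⊗ [2, 3], so rank(T) ≤ 2.
These bounds meet, so rank(T) = 2.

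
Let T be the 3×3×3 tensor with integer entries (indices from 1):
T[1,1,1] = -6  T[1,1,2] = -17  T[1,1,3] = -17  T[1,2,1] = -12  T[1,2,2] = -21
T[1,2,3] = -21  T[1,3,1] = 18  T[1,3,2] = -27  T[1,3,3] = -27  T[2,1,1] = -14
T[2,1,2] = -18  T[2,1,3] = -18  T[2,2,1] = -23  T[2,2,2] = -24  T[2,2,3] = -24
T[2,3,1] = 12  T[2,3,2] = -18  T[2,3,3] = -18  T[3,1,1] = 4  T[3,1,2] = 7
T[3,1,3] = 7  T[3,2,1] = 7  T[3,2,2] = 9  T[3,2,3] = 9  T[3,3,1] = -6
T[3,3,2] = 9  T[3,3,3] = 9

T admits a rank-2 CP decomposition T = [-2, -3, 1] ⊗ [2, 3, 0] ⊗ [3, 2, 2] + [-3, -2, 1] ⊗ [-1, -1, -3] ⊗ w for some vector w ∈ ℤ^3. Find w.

w = [2, -3, -3]

Subtract the known terms from T to get the rank-1 residual R = [-3, -2, 1] ⊗ [-1, -1, -3] ⊗ w, so R[i,j,k] = a[i]·b[j]·w[k]. Pick indices with nonzero a[1]·b[1] = (-3)·(-1) = 3. Only the fibre through (1,1,·) is needed: R[1,1,:] = T[1,1,:] − Σₗ aₗ[1]bₗ[1]cₗ = [-6, -17, -17] − (-2)·(2)·[3, 2, 2] = [6, -9, -9]. Then w[k] = R[1,1,k] / 3 for each k, giving w = [6, -9, -9] / 3 = [2, -3, -3].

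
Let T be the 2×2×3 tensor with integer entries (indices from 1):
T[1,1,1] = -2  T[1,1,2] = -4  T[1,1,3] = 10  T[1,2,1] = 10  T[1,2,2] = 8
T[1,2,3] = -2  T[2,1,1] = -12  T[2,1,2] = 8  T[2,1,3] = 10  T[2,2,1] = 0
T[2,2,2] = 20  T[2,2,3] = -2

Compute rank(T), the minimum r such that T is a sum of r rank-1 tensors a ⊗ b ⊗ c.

3

Lower bound: the mode-3 unfolding of T (rows indexed by k, columns by (i,j) = (1,1), (1,2), (2,1), (2,2)) is [[-2, 10, -12, 0], [-4, 8, 8, 20], [10, -2, 10, -2]].
There the 3×3 minor on rows k ∈ {1, 2, 3}, columns (i,j) ∈ {(1,1), (1,2), (2,1)} is det [[-2, 10, -12], [-4, 8, 8], [10, -2, 10]] = 1872 ≠ 0, so this unfolding has rank ≥ 3; CP rank is at least every unfolding rank, so rank(T) ≥ 3. (Flattening ranks never certify an upper bound on CP rank; for that we must actually write T with 3 rank-1 terms.)
Upper bound: T is a sum of 3 rank-1 terms, T = [1, -1] ⊗ [1, 1] ⊗ [4, -4, 2] + [1, 1] ⊗ [1, -2] ⊗ [-4, -4, 4] + [1, 2] ⊗ [1, 1] ⊗ [-2, 4, 4] (written with every a and b primitive with positive leading entry and the scale carried by c; CP decompositions are not unique, and this one is verified by expanding entrywise), so rank(T) ≤ 3.
These bounds meet, so rank(T) = 3.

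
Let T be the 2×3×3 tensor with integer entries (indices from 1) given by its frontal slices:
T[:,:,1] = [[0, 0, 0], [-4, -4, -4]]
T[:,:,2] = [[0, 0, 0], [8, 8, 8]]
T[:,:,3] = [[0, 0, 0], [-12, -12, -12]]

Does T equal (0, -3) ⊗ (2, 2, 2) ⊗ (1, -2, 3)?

Reconstruct entry (2,1,1) from the claimed factors: Σₗ aₗ[2]bₗ[1]cₗ[1] = (-3)·(2)·(1) = -6, but T[2,1,1] = -4. The claim is false.

No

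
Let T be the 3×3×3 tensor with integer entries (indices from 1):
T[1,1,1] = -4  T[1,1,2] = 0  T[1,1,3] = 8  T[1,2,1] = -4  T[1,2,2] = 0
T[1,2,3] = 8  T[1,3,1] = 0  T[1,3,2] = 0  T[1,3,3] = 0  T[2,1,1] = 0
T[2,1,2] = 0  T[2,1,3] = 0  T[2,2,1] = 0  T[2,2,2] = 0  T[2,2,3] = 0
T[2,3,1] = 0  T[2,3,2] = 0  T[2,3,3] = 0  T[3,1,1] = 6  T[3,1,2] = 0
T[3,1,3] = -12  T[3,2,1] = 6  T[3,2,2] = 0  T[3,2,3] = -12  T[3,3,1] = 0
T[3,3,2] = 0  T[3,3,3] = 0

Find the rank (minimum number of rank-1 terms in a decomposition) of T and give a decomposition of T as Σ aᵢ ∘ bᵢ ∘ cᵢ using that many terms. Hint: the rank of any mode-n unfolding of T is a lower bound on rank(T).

Lower bound: T ≠ 0 (e.g. T[1,1,1] = -4), so rank(T) ≥ 1.
Upper bound: if T = a ∘ b ∘ c then every fibre of T is a multiple of the corresponding factor, so read the factors off the fibres through the nonzero entry T[1,1,1] = -4.
The mode-1 fibre T[:,1,1] = [-4, 0, 6] gives a = (2, 0, -3) (primitive direction); the mode-2 fibre T[1,:,1] = [-4, -4, 0] gives b = (1, 1, 0); then c[k] = T[1,1,k] / (a[1]·b[1]) = [-4, 0, 8] / 2 = (-2, 0, 4).
Expanding (2, 0, -3) ∘ (1, 1, 0) ∘ (-2, 0, 4) reproduces all 27 entries of T, so T = (2, 0, -3) ∘ (1, 1, 0) ∘ (-2, 0, 4) and rank(T) ≤ 1.
These bounds meet, so rank(T) = 1.

rank(T) = 1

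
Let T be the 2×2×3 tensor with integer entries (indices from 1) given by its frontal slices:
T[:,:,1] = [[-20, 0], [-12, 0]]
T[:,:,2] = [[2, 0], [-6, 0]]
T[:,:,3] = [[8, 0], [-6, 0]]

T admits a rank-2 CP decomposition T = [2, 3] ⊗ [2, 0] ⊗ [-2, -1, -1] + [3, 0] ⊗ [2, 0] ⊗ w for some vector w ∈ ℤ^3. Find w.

w = [-2, 1, 2]

Subtract the known terms from T to get the rank-1 residual R = [3, 0] ⊗ [2, 0] ⊗ w, so R[i,j,k] = a[i]·b[j]·w[k]. Pick indices with nonzero a[1]·b[1] = (3)·(2) = 6. Only the fibre through (1,1,·) is needed: R[1,1,:] = T[1,1,:] − Σₗ aₗ[1]bₗ[1]cₗ = [-20, 2, 8] − (2)·(2)·[-2, -1, -1] = [-12, 6, 12]. Then w[k] = R[1,1,k] / 6 for each k, giving w = [-12, 6, 12] / 6 = [-2, 1, 2].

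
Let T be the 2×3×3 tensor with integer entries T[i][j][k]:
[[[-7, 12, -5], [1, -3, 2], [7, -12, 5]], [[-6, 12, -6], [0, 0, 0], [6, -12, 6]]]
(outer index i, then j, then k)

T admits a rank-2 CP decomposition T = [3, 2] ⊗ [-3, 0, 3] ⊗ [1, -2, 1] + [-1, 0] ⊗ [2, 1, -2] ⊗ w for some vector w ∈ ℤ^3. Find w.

w = [-1, 3, -2]

Subtract the known terms from T to get the rank-1 residual R = [-1, 0] ⊗ [2, 1, -2] ⊗ w, so R[i,j,k] = a[i]·b[j]·w[k]. Pick indices with nonzero a[0]·b[0] = (-1)·(2) = -2. Only the fibre through (0,0,·) is needed: R[0,0,:] = T[0,0,:] − Σₗ aₗ[0]bₗ[0]cₗ = [-7, 12, -5] − (3)·(-3)·[1, -2, 1] = [2, -6, 4]. Then w[k] = R[0,0,k] / -2 for each k, giving w = [2, -6, 4] / -2 = [-1, 3, -2].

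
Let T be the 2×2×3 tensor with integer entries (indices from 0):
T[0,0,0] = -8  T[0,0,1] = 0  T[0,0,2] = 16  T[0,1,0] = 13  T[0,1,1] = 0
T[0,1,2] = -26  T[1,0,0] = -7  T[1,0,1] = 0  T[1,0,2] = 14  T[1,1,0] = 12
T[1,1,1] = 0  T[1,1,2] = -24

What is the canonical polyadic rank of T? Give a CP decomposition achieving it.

rank(T) = 2

Lower bound: in the mode-2 unfolding of T (rows indexed by j, columns by (i,k)) the 2×2 minor on rows j ∈ {0, 1}, columns (i,k) ∈ {(0,0), (1,0)} is det [[-8, -7], [13, 12]] = -5 ≠ 0, so that unfolding has rank ≥ 2 and hence rank(T) ≥ 2 (CP rank is at least every unfolding rank, though it can be larger).
Upper bound: T[:,:,k] = c[k]·M for every slice, with c = [1, 0, -2] and M = [[-8, 13], [-7, 12]] (rows i, columns j).
Splitting M by its rows (i = 0, 1), M = [1, 0][-8, 13]ᵀ + [0, 1][-7, 12]ᵀ.
Hence T = [1, 0] ⊗ [-8, 13] ⊗ [1, 0, -2] + [0, 1] ⊗ [-7, 12] ⊗ [1, 0, -2], so rank(T) ≤ 2.
These bounds meet, so rank(T) = 2.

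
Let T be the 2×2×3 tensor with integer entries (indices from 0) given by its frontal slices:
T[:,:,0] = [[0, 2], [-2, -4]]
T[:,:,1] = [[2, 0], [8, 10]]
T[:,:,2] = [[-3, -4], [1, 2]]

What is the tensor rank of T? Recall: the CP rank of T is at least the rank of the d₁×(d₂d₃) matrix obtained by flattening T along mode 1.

Lower bound: the mode-3 unfolding of T (rows indexed by k, columns by (i,j) = (0,0), (0,1), (1,0), (1,1)) is [[0, 2, -2, -4], [2, 0, 8, 10], [-3, -4, 1, 2]].
There the 3×3 minor on rows k ∈ {0, 1, 2}, columns (i,j) ∈ {(0,0), (0,1), (1,0)} is det [[0, 2, -2], [2, 0, 8], [-3, -4, 1]] = -36 ≠ 0, so this unfolding has rank ≥ 3; CP rank is at least every unfolding rank, so rank(T) ≥ 3. (This is only a lower bound: in general the CP rank may exceed every unfolding rank, so we still need to exhibit 3 rank-1 terms summing to T.)
Upper bound: T is a sum of 3 rank-1 terms, T = [0, 1] ⊗ [1, 1] ⊗ [2, 2, 2] + [1, -1] ⊗ [1, 2] ⊗ [2, -2, -1] + [1, 1] ⊗ [1, 1] ⊗ [-2, 4, -2] (one valid choice — decompositions are not unique — normalised so each a, b is primitive with positive first nonzero entry; check it by expanding all entries), so rank(T) ≤ 3.
These bounds meet, so rank(T) = 3.
Check entry T[0,1,0] = 2: (0)·(1)·(2) + (1)·(2)·(2) + (1)·(1)·(-2) = 2.

3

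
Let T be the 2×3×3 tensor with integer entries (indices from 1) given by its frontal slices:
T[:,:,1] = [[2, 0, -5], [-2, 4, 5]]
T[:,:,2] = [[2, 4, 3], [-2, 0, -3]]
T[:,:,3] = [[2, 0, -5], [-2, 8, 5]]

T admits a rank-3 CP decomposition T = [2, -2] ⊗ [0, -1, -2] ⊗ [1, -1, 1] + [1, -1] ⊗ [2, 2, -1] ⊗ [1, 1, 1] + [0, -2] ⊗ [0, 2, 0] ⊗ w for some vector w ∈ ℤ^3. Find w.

w = [-1, -1, -2]

Subtract the known terms from T to get the rank-1 residual R = [0, -2] ⊗ [0, 2, 0] ⊗ w, so R[i,j,k] = a[i]·b[j]·w[k]. Pick indices with nonzero a[2]·b[2] = (-2)·(2) = -4. Only the fibre through (2,2,·) is needed: R[2,2,:] = T[2,2,:] − Σₗ aₗ[2]bₗ[2]cₗ = [4, 0, 8] − (-2)·(-1)·[1, -1, 1] − (-1)·(2)·[1, 1, 1] = [4, 4, 8]. Then w[k] = R[2,2,k] / -4 for each k, giving w = [4, 4, 8] / -4 = [-1, -1, -2].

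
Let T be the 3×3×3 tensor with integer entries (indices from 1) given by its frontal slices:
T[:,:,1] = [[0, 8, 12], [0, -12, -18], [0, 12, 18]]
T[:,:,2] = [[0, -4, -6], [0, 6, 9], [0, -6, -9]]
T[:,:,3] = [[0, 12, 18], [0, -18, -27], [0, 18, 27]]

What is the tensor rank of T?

1

Lower bound: T ≠ 0 (e.g. T[1,2,1] = 8), so rank(T) ≥ 1.
Upper bound: the mode-1 fibre T[:,2,1] = [8, -12, 12] gives a = [2, -3, 3] (primitive direction); the mode-2 fibre T[1,:,1] = [0, 8, 12] gives b = [0, 2, 3]; then c[k] = T[1,2,k] / (a[1]·b[2]) = [8, -4, 12] / 4 = [2, -1, 3].
Expanding [2, -3, 3] (x) [0, 2, 3] (x) [2, -1, 3] reproduces all 27 entries of T, so T = [2, -3, 3] (x) [0, 2, 3] (x) [2, -1, 3] and rank(T) ≤ 1.
These bounds meet, so rank(T) = 1.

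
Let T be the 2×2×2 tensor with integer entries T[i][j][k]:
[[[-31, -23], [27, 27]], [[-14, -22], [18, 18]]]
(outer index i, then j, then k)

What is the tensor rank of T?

2

Lower bound: the mode-1 unfolding of T (rows indexed by i, columns by (j,k) = (0,0), (0,1), (1,0), (1,1)) is [[-31, -23, 27, 27], [-14, -22, 18, 18]].
There the 2×2 minor on rows i ∈ {0, 1}, columns (j,k) ∈ {(0,0), (0,1)} is det [[-31, -23], [-14, -22]] = 360 ≠ 0, so this unfolding has rank ≥ 2; CP rank is at least every unfolding rank, so rank(T) ≥ 2. (This is only a lower bound: in general the CP rank may exceed every unfolding rank, so we still need to exhibit 2 rank-1 terms summing to T.)
Upper bound — finding two terms. Write S_k = T[:,:,k] for the frontal slices: S₀ = [[-31, 27], [-14, 18]], S₁ = [[-23, 27], [-22, 18]].
If T = a₁ ⊗ b₁ ⊗ c₁ + a₂ ⊗ b₂ ⊗ c₂ then each S_k = c₁[k]·a₁b₁ᵀ + c₂[k]·a₂b₂ᵀ. S₀ and S₁ are linearly independent, so a₁b₁ᵀ and a₂b₂ᵀ must span the same plane of matrices: they are the rank-1 matrices of the form x·S₀ + y·S₁.
det(x·S₀ + y·S₁) is −180·x² + 180·y² = (-180)·(x − y)(x + y), vanishing at (x:y) = (1:1) and (1:-1).
M₁ = S₀ + S₁ = [[-54, 54], [-36, 36]] = (-18)·[3, 2][1, -1]ᵀ and M₂ = S₀ − S₁ = [[-8, 0], [8, 0]] = (-8)·[1, -1][1, 0]ᵀ, so take a₁ = [3, 2], b₁ = [1, -1], a₂ = [1, -1], b₂ = [1, 0].
Each slice is an integer combination of E₁ = a₁b₁ᵀ and E₂ = a₂b₂ᵀ: S₀ = −9·E₁ − 4·E₂, S₁ = −9·E₁ + 4·E₂; reading off coefficients, c₁ = [-9, -9] and c₂ = [-4, 4].
Hence T = [3, 2] ⊗ [1, -1] ⊗ [-9, -9] + [1, -1] ⊗ [1, 0] ⊗ [-4, 4], so rank(T) ≤ 2.
These bounds meet, so rank(T) = 2.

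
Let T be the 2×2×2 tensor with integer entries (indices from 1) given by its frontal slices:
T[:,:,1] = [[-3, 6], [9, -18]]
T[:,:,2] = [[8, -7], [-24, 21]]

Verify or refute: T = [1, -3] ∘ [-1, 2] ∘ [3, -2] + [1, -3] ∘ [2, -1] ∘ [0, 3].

Yes

Reconstruct entrywise from the claimed factors. For example, T[1,2,1] = 6 and Σₗ aₗ[1]bₗ[2]cₗ[1] = (1)·(2)·(3) + (1)·(-1)·(0) = 6; checking all 8 entries, every one matches. The claim holds.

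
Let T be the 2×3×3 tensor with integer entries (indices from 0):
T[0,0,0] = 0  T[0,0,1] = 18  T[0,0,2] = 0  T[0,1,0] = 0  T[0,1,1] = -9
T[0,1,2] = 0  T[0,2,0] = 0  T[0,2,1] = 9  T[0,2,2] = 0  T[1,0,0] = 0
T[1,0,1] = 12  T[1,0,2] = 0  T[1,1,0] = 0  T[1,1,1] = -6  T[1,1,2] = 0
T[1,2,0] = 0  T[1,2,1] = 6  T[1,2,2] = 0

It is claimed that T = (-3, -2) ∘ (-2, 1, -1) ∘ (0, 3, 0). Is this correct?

Reconstruct entrywise from the claimed factors. For example, T[1,2,2] = 0 and Σₗ aₗ[1]bₗ[2]cₗ[2] = (-2)·(-1)·(0) = 0; checking all 18 entries, every one matches. The claim holds.

Yes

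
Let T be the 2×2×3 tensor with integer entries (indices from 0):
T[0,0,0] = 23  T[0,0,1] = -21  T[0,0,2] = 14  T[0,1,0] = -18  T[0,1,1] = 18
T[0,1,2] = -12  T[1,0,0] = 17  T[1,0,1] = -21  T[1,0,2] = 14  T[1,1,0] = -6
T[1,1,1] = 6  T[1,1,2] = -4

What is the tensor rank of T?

Lower bound: in the mode-3 unfolding of T (rows indexed by k, columns by (i,j)) the 2×2 minor on rows k ∈ {0, 1}, columns (i,j) ∈ {(0,0), (0,1)} is det [[23, -18], [-21, 18]] = 36 ≠ 0, so that unfolding has rank ≥ 2 and hence rank(T) ≥ 2 (CP rank is at least every unfolding rank, though it can be larger).
Upper bound: with S_k = T[:,:,k], the two rank-1 terms a₁b₁ᵀ, a₂b₂ᵀ are the rank-1 members of the pencil x·S₀ + y·S₁.
det(x·S₀ + y·S₁) is 168·x² − 420·xy + 252·y² = 84·(2·x − 3·y)(x − y), vanishing at (x:y) = (3:2) and (1:1).
M₁ = 3·S₀ + 2·S₁ = [[27, -18], [9, -6]] = 3·[3, 1][3, -2]ᵀ and M₂ = S₀ + S₁ = [[2, 0], [-4, 0]] = 2·[1, -2][1, 0]ᵀ, so take a₁ = [3, 1], b₁ = [3, -2], a₂ = [1, -2], b₂ = [1, 0].
Each slice is an integer combination of E₁ = a₁b₁ᵀ and E₂ = a₂b₂ᵀ: S₀ = 3·E₁ − 4·E₂, S₁ = −3·E₁ + 6·E₂, S₂ = 2·E₁ − 4·E₂; reading off coefficients, c₁ = [3, -3, 2] and c₂ = [-4, 6, -4].
Hence T = [3, 1] ⊗ [3, -2] ⊗ [3, -3, 2] + [1, -2] ⊗ [1, 0] ⊗ [-4, 6, -4], so rank(T) ≤ 2.
These bounds meet, so rank(T) = 2.

2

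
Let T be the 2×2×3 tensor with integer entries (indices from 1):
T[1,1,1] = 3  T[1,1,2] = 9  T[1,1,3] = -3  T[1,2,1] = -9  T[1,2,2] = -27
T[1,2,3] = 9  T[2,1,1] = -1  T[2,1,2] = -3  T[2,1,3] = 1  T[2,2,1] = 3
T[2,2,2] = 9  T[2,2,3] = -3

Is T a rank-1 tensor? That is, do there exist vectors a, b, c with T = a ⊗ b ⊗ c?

Yes

The mode-1 fibre T[:,1,1] = [3, -1] gives a = (3, -1) (primitive direction); the mode-2 fibre T[1,:,1] = [3, -9] gives b = (1, -3); then c[k] = T[1,1,k] / (a[1]·b[1]) = [3, 9, -3] / 3 = (1, 3, -1).
Expanding (3, -1) ⊗ (1, -3) ⊗ (1, 3, -1) reproduces all 12 entries of T, so T = (3, -1) ⊗ (1, -3) ⊗ (1, 3, -1) and rank(T) ≤ 1.
Equivalently every frontal slice T[:,:,k] is c[k] times the rank-1 matrix (3, -1) ⊗ (1, -3). So T has rank 1 (it is nonzero).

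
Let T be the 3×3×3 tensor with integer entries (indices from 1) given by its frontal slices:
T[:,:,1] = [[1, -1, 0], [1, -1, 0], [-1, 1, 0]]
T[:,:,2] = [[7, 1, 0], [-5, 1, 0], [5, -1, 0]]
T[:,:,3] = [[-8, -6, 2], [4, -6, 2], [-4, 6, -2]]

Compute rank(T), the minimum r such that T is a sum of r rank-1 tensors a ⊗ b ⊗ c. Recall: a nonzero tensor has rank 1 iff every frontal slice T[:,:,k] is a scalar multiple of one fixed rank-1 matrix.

Lower bound: the mode-3 unfolding of T (rows indexed by k, columns by (i,j) = (1,1), (1,2), (1,3), (2,1), (2,2), (2,3), (3,1), (3,2), (3,3)) is [[1, -1, 0, 1, -1, 0, -1, 1, 0], [7, 1, 0, -5, 1, 0, 5, -1, 0], [-8, -6, 2, 4, -6, 2, -4, 6, -2]].
There the 3×3 minor on rows k ∈ {1, 2, 3}, columns (i,j) ∈ {(1,1), (1,2), (1,3)} is det [[1, -1, 0], [7, 1, 0], [-8, -6, 2]] = 16 ≠ 0, so this unfolding has rank ≥ 3; CP rank is at least every unfolding rank, so rank(T) ≥ 3. (This is only a lower bound: in general the CP rank may exceed every unfolding rank, so we still need to exhibit 3 rank-1 terms summing to T.)
Upper bound: T is a sum of 3 rank-1 terms, T = (1, 1, -1) ⊗ (1, -1, 0) ⊗ (1, -1, 2) + (1, 1, -1) ⊗ (1, 2, -1) ⊗ (0, 0, -2) + (2, -1, 1) ⊗ (1, 0, 0) ⊗ (0, 4, -4) (one valid choice — decompositions are not unique — normalised so each a, b is primitive with positive first nonzero entry; check it by expanding all entries), so rank(T) ≤ 3.
These bounds meet, so rank(T) = 3.

3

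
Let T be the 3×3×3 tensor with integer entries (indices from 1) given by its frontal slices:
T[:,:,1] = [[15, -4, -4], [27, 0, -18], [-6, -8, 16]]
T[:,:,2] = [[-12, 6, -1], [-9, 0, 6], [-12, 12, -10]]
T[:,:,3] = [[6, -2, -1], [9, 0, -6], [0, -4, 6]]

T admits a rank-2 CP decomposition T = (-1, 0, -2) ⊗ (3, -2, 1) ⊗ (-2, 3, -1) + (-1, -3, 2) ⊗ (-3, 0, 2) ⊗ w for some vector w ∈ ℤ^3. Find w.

w = (3, -1, 1)

Subtract the known terms from T to get the rank-1 residual R = (-1, -3, 2) ⊗ (-3, 0, 2) ⊗ w, so R[i,j,k] = a[i]·b[j]·w[k]. Pick indices with nonzero a[1]·b[1] = (-1)·(-3) = 3. Only the fibre through (1,1,·) is needed: R[1,1,:] = T[1,1,:] − Σₗ aₗ[1]bₗ[1]cₗ = [15, -12, 6] − (-1)·(3)·(-2, 3, -1) = [9, -3, 3]. Then w[k] = R[1,1,k] / 3 for each k, giving w = [9, -3, 3] / 3 = (3, -1, 1).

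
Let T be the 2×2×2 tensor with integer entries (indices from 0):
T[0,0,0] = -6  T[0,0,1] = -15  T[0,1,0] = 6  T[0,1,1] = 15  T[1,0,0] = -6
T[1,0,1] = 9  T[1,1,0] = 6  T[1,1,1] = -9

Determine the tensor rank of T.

2

Lower bound: the mode-1 unfolding of T (rows indexed by i, columns by (j,k) = (0,0), (0,1), (1,0), (1,1)) is [[-6, -15, 6, 15], [-6, 9, 6, -9]].
There the 2×2 minor on rows i ∈ {0, 1}, columns (j,k) ∈ {(0,0), (0,1)} is det [[-6, -15], [-6, 9]] = -144 ≠ 0, so this unfolding has rank ≥ 2; CP rank is at least every unfolding rank, so rank(T) ≥ 2. (Unfolding ranks only ever bound the CP rank from below — rank(T) can be strictly larger than all of them — so the matching upper bound has to come from an explicit 2-term decomposition.)
Upper bound — finding two terms. Every mode-2 slice of T is a multiple of one matrix: T[:,j,:] = b[j]·M with b = (1, -1) and M = [[-6, -15], [-6, 9]] (rows indexed by i, columns by k). So it suffices to write M as a sum of two rank-1 matrices.
Splitting M by its rows (i = 0, 1), M = (1, 0)(-6, -15)ᵀ + (0, 1)(-6, 9)ᵀ.
Hence T = (1, 0) ∘ (1, -1) ∘ (-6, -15) + (0, 1) ∘ (1, -1) ∘ (-6, 9), so rank(T) ≤ 2.
These bounds meet, so rank(T) = 2.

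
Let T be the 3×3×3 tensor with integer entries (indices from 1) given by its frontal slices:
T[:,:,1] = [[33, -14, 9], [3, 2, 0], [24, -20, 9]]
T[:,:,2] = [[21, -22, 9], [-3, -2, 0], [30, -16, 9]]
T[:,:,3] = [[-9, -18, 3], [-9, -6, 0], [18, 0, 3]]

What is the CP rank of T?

2

Lower bound: in the mode-3 unfolding of T (rows indexed by k, columns by (i,j)) the 2×2 minor on rows k ∈ {1, 2}, columns (i,j) ∈ {(1,1), (1,2)} is det [[33, -14], [21, -22]] = -432 ≠ 0, so that unfolding has rank ≥ 2 and hence rank(T) ≥ 2 (CP rank is at least every unfolding rank, though it can be larger).
Upper bound: with S_k = T[:,:,k], the two rank-1 terms a₁b₁ᵀ, a₂b₂ᵀ are the rank-1 members of the pencil x·S₁ + y·S₂.
The 2×2 minor of x·S₁ + y·S₂ on rows {1,2}, columns {1,2} is 108·x² − 108·y² = 108·(x − y)(x + y), vanishing at (x:y) = (1:1) and (1:-1).
M₁ = S₁ + S₂ = [[54, -36, 18], [0, 0, 0], [54, -36, 18]] = 18·(1, 0, 1)(3, -2, 1)ᵀ and M₂ = S₁ − S₂ = [[12, 8, 0], [6, 4, 0], [-6, -4, 0]] = 2·(2, 1, -1)(3, 2, 0)ᵀ, so take a₁ = (1, 0, 1), b₁ = (3, -2, 1), a₂ = (2, 1, -1), b₂ = (3, 2, 0).
Each slice is an integer combination of E₁ = a₁b₁ᵀ and E₂ = a₂b₂ᵀ: S₁ = 9·E₁ + E₂, S₂ = 9·E₁ − E₂, S₃ = 3·E₁ − 3·E₂; reading off coefficients, c₁ = (9, 9, 3) and c₂ = (1, -1, -3).
Hence T = (1, 0, 1) ⊗ (3, -2, 1) ⊗ (9, 9, 3) + (2, 1, -1) ⊗ (3, 2, 0) ⊗ (1, -1, -3), so rank(T) ≤ 2.
These bounds meet, so rank(T) = 2.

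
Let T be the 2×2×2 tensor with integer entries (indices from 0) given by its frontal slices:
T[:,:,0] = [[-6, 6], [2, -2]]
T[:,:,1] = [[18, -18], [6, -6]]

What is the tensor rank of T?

Lower bound: the mode-3 unfolding of T (rows indexed by k, columns by (i,j) = (0,0), (0,1), (1,0), (1,1)) is [[-6, 6, 2, -2], [18, -18, 6, -6]].
There the 2×2 minor on rows k ∈ {0, 1}, columns (i,j) ∈ {(0,0), (1,0)} is det [[-6, 2], [18, 6]] = -72 ≠ 0, so this unfolding has rank ≥ 2; CP rank is at least every unfolding rank, so rank(T) ≥ 2. (Unfolding ranks only ever bound the CP rank from below — rank(T) can be strictly larger than all of them — so the matching upper bound has to come from an explicit 2-term decomposition.)
Upper bound — finding two terms. Every mode-2 slice of T is a multiple of one matrix: T[:,j,:] = b[j]·M with b = [1, -1] and M = [[-6, 18], [2, 6]] (rows indexed by i, columns by k). So it suffices to write M as a sum of two rank-1 matrices.
Splitting M by its rows (i = 0, 1), M = [1, 0][-6, 18]ᵀ + [0, 1][2, 6]ᵀ.
Hence T = [1, 0] ⊗ [1, -1] ⊗ [-6, 18] + [0, 1] ⊗ [1, -1] ⊗ [2, 6], so rank(T) ≤ 2.
These bounds meet, so rank(T) = 2.

2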